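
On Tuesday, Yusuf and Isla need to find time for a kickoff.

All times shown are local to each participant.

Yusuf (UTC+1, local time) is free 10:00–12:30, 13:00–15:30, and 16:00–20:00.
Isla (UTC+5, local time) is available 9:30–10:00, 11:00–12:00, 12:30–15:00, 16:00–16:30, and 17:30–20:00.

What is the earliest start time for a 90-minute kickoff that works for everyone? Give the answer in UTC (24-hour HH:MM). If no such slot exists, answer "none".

12:30

Yusuf → UTC: 09:00–11:30, 12:00–14:30, 15:00–19:00.
Isla → UTC: 04:30–05:00, 06:00–07:00, 07:30–10:00, 11:00–11:30, 12:30–15:00.
Yusuf ∩ Isla: 09:00–10:00, 11:00–11:30, 12:30–14:30.
Windows ≥ 90 min: 12:30–14:30.
Earliest such window starts at 12:30.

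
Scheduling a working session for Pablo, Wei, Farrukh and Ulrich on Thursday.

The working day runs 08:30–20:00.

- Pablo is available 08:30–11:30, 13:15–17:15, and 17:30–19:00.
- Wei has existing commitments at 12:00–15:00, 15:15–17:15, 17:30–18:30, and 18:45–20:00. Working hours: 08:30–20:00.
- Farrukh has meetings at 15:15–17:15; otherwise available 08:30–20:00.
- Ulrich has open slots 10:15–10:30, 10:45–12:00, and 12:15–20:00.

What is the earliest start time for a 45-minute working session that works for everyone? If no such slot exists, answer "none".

Wei free within 08:30–20:00: 08:30–12:00, 15:00–15:15, 17:15–17:30, 18:30–18:45.
Farrukh free within 08:30–20:00: 08:30–15:15, 17:15–20:00.
Pablo ∩ Wei: 08:30–11:30, 15:00–15:15, 18:30–18:45.
Pablo ∩ Wei ∩ Farrukh: 08:30–11:30, 15:00–15:15, 18:30–18:45.
Pablo ∩ Wei ∩ Farrukh ∩ Ulrich: 10:15–10:30, 10:45–11:30, 15:00–15:15, 18:30–18:45.
Windows ≥ 45 min: 10:45–11:30.
Earliest such window starts at 10:45.

10:45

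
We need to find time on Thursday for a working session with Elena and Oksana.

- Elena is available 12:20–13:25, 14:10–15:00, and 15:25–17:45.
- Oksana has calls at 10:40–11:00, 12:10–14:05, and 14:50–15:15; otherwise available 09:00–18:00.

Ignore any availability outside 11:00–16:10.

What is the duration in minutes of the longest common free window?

45 minutes

Oksana free within 09:00–18:00: 09:00–10:40, 11:00–12:10, 14:05–14:50, 15:15–18:00.
Elena ∩ Oksana: 14:10–14:50, 15:25–17:45.
Restricted to 11:00–16:10: 14:10–14:50, 15:25–16:10.
Common window lengths: 40, 45 min; longest is 45.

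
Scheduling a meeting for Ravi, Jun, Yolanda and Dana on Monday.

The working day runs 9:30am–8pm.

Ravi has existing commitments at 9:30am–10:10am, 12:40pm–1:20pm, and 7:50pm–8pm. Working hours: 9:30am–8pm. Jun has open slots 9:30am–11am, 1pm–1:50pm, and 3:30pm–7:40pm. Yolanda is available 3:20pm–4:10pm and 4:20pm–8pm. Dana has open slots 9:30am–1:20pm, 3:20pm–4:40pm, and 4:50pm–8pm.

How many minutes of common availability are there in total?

230 minutes

Ravi free within 09:30–20:00: 10:10–12:40, 13:20–19:50.
Ravi ∩ Jun: 10:10–11:00, 13:20–13:50, 15:30–19:40.
Ravi ∩ Jun ∩ Yolanda: 15:30–16:10, 16:20–19:40.
Ravi ∩ Jun ∩ Yolanda ∩ Dana: 15:30–16:10, 16:20–16:40, 16:50–19:40.
Total common minutes: 40 + 20 + 170 = 230.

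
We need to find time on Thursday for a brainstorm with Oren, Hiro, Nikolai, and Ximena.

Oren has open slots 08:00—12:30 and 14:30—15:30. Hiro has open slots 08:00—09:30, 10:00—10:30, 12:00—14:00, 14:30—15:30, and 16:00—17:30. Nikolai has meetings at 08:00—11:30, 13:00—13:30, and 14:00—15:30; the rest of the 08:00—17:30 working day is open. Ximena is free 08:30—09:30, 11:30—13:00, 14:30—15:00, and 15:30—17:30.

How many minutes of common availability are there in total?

30 minutes

Nikolai free within 08:00–17:30: 11:30–13:00, 13:30–14:00, 15:30–17:30.
Oren ∩ Hiro: 08:00–09:30, 10:00–10:30, 12:00–12:30, 14:30–15:30.
Oren ∩ Hiro ∩ Nikolai: 12:00–12:30.
Oren ∩ Hiro ∩ Nikolai ∩ Ximena: 12:00–12:30.
Total common minutes: 30.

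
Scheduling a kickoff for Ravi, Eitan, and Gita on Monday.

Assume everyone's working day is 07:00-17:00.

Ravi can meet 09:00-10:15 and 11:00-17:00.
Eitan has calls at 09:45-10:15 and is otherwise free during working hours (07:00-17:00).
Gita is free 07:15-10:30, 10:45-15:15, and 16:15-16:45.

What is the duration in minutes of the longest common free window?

255 minutes

Eitan free within 07:00–17:00: 07:00–09:45, 10:15–17:00.
Ravi ∩ Eitan: 09:00–09:45, 11:00–17:00.
Ravi ∩ Eitan ∩ Gita: 09:00–09:45, 11:00–15:15, 16:15–16:45.
Common window lengths: 45, 255, 30 min; longest is 255.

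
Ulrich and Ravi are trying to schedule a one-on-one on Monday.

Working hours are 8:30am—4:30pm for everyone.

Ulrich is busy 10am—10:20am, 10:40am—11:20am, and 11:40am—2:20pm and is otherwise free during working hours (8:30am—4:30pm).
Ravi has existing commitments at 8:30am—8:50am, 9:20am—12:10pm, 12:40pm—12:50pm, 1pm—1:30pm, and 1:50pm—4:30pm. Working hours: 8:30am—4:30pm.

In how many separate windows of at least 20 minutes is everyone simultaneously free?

1

Ulrich free within 08:30–16:30: 08:30–10:00, 10:20–10:40, 11:20–11:40, 14:20–16:30.
Ravi free within 08:30–16:30: 08:50–09:20, 12:10–12:40, 12:50–13:00, 13:30–13:50.
Ulrich ∩ Ravi: 08:50–09:20.
Windows ≥ 20 min: 08:50–09:20.
That's 1 window.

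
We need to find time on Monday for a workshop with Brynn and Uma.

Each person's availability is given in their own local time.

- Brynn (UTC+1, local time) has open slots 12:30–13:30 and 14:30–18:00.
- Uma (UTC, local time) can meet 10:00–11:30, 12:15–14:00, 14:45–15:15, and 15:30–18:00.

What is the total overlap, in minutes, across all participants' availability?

165 minutes

Brynn → UTC: 11:30–12:30, 13:30–17:00.
Uma → UTC: 10:00–11:30, 12:15–14:00, 14:45–15:15, 15:30–18:00.
Brynn ∩ Uma: 12:15–12:30, 13:30–14:00, 14:45–15:15, 15:30–17:00.
Total common minutes: 15 + 30 + 30 + 90 = 165.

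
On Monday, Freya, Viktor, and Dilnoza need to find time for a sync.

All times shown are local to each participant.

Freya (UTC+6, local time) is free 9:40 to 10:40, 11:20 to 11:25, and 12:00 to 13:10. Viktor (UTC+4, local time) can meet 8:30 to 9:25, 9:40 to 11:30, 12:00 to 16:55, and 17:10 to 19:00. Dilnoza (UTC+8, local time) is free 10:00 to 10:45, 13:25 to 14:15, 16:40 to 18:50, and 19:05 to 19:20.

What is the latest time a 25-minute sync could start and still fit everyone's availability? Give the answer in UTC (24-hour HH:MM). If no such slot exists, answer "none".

none

Freya → UTC: 03:40–04:40, 05:20–05:25, 06:00–07:10.
Viktor → UTC: 04:30–05:25, 05:40–07:30, 08:00–12:55, 13:10–15:00.
Dilnoza → UTC: 02:00–02:45, 05:25–06:15, 08:40–10:50, 11:05–11:20.
Freya ∩ Viktor: 04:30–04:40, 05:20–05:25, 06:00–07:10.
Freya ∩ Viktor ∩ Dilnoza: 06:00–06:15.
Windows ≥ 25 min: (none).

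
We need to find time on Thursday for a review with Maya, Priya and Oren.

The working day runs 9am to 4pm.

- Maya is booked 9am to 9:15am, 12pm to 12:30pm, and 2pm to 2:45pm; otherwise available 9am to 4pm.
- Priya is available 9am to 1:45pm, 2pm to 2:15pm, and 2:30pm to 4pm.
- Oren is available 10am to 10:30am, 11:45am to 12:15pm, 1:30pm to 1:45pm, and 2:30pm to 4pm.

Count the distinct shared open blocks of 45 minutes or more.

Maya free within 09:00–16:00: 09:15–12:00, 12:30–14:00, 14:45–16:00.
Maya ∩ Priya: 09:15–12:00, 12:30–13:45, 14:45–16:00.
Maya ∩ Priya ∩ Oren: 10:00–10:30, 11:45–12:00, 13:30–13:45, 14:45–16:00.
Windows ≥ 45 min: 14:45–16:00.
That's 1 window.

1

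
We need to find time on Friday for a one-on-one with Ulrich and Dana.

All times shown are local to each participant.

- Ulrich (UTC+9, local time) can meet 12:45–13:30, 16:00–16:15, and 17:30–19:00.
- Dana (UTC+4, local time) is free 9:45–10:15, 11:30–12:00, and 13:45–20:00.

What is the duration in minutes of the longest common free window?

Ulrich → UTC: 03:45–04:30, 07:00–07:15, 08:30–10:00.
Dana → UTC: 05:45–06:15, 07:30–08:00, 09:45–16:00.
Ulrich ∩ Dana: 09:45–10:00.
Single common window of 15 minutes.

15 minutes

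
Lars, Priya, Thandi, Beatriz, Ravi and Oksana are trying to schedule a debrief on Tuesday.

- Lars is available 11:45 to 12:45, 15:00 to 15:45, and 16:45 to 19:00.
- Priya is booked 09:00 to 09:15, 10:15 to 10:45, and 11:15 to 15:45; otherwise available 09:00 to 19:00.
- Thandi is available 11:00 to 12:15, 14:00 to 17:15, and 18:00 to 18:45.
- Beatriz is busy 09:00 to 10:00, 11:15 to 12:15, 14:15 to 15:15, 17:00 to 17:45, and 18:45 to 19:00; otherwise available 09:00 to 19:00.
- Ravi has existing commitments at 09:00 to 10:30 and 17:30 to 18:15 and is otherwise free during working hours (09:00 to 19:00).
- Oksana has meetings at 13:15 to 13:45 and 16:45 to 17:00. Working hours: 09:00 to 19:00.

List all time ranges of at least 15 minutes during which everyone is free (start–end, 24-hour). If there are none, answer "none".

18:15–18:45

Priya free within 09:00–19:00: 09:15–10:15, 10:45–11:15, 15:45–19:00.
Beatriz free within 09:00–19:00: 10:00–11:15, 12:15–14:15, 15:15–17:00, 17:45–18:45.
Ravi free within 09:00–19:00: 10:30–17:30, 18:15–19:00.
Oksana free within 09:00–19:00: 09:00–13:15, 13:45–16:45, 17:00–19:00.
Lars ∩ Priya: 16:45–19:00.
Lars ∩ Priya ∩ Thandi: 16:45–17:15, 18:00–18:45.
Lars ∩ Priya ∩ Thandi ∩ Beatriz: 16:45–17:00, 18:00–18:45.
Lars ∩ Priya ∩ Thandi ∩ Beatriz ∩ Ravi: 16:45–17:00, 18:15–18:45.
Lars ∩ Priya ∩ Thandi ∩ Beatriz ∩ Ravi ∩ Oksana: 18:15–18:45.
Windows ≥ 15 min: 18:15–18:45.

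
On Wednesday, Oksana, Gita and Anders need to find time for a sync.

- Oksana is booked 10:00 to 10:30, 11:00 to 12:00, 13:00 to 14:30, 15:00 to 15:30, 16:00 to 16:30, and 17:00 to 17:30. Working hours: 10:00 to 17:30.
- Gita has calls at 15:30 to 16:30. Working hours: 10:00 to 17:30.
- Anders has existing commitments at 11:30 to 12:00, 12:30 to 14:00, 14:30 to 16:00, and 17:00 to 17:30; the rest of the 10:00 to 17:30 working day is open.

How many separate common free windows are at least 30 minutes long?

Oksana free within 10:00–17:30: 10:30–11:00, 12:00–13:00, 14:30–15:00, 15:30–16:00, 16:30–17:00.
Gita free within 10:00–17:30: 10:00–15:30, 16:30–17:30.
Anders free within 10:00–17:30: 10:00–11:30, 12:00–12:30, 14:00–14:30, 16:00–17:00.
Oksana ∩ Gita: 10:30–11:00, 12:00–13:00, 14:30–15:00, 16:30–17:00.
Oksana ∩ Gita ∩ Anders: 10:30–11:00, 12:00–12:30, 16:30–17:00.
Windows ≥ 30 min: 10:30–11:00, 12:00–12:30, 16:30–17:00.
That's 3 windows.

3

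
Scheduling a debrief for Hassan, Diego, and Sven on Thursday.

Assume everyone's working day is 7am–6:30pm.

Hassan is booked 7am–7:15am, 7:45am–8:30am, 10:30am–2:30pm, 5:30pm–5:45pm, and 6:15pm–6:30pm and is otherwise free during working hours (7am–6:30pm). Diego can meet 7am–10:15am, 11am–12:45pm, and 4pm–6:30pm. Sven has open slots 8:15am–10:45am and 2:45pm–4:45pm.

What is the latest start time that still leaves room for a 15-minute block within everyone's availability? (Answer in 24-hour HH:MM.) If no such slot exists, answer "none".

16:30

Hassan free within 07:00–18:30: 07:15–07:45, 08:30–10:30, 14:30–17:30, 17:45–18:15.
Hassan ∩ Diego: 07:15–07:45, 08:30–10:15, 16:00–17:30, 17:45–18:15.
Hassan ∩ Diego ∩ Sven: 08:30–10:15, 16:00–16:45.
Windows ≥ 15 min: 08:30–10:15, 16:00–16:45.
Latest start in the last window 16:00–16:45 is 16:45 − 15 min = 16:30.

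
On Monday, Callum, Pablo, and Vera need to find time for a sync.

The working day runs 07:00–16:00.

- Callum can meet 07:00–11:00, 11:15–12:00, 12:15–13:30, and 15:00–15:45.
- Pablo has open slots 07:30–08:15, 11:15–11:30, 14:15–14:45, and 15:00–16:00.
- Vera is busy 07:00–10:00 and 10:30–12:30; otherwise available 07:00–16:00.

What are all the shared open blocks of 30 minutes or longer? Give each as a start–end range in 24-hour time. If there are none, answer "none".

Vera free within 07:00–16:00: 10:00–10:30, 12:30–16:00.
Callum ∩ Pablo: 07:30–08:15, 11:15–11:30, 15:00–15:45.
Callum ∩ Pablo ∩ Vera: 15:00–15:45.
Windows ≥ 30 min: 15:00–15:45.

15:00–15:45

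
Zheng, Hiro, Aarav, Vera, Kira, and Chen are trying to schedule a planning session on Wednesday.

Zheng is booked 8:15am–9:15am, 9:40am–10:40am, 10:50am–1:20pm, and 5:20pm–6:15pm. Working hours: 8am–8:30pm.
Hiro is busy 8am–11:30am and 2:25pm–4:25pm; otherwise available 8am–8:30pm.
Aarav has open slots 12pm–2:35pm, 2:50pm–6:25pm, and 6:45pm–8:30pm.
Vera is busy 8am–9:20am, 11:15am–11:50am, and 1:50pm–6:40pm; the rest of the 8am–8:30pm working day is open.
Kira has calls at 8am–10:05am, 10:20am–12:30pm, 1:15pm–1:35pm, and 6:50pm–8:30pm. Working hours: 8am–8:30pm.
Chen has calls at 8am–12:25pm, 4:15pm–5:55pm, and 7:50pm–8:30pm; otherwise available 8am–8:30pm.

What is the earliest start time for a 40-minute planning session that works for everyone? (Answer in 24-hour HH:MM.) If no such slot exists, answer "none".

Zheng free within 08:00–20:30: 08:00–08:15, 09:15–09:40, 10:40–10:50, 13:20–17:20, 18:15–20:30.
Hiro free within 08:00–20:30: 11:30–14:25, 16:25–20:30.
Vera free within 08:00–20:30: 09:20–11:15, 11:50–13:50, 18:40–20:30.
Kira free within 08:00–20:30: 10:05–10:20, 12:30–13:15, 13:35–18:50.
Chen free within 08:00–20:30: 12:25–16:15, 17:55–19:50.
Zheng ∩ Hiro: 13:20–14:25, 16:25–17:20, 18:15–20:30.
Zheng ∩ Hiro ∩ Aarav: 13:20–14:25, 16:25–17:20, 18:15–18:25, 18:45–20:30.
Zheng ∩ Hiro ∩ Aarav ∩ Vera: 13:20–13:50, 18:45–20:30.
Zheng ∩ Hiro ∩ Aarav ∩ Vera ∩ Kira: 13:35–13:50, 18:45–18:50.
Zheng ∩ Hiro ∩ Aarav ∩ Vera ∩ Kira ∩ Chen: 13:35–13:50, 18:45–18:50.
Windows ≥ 40 min: (none).

none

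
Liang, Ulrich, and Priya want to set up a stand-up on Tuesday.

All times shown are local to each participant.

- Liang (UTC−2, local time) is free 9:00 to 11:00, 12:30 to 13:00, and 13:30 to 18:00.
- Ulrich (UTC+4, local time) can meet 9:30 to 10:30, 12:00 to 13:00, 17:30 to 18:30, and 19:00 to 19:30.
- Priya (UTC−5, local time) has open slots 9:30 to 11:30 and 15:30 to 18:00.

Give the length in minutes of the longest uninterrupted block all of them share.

Liang → UTC: 11:00–13:00, 14:30–15:00, 15:30–20:00.
Ulrich → UTC: 05:30–06:30, 08:00–09:00, 13:30–14:30, 15:00–15:30.
Priya → UTC: 14:30–16:30, 20:30–23:00.
Liang ∩ Ulrich: (none).
Liang ∩ Ulrich ∩ Priya: (none).
No common window.

0 minutes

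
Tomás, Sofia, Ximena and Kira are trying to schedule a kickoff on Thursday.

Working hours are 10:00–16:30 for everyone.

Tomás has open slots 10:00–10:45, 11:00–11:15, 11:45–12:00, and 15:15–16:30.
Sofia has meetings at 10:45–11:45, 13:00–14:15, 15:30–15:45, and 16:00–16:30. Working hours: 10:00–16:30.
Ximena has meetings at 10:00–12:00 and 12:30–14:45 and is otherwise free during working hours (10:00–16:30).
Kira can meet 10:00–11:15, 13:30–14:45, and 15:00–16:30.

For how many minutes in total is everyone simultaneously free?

Sofia free within 10:00–16:30: 10:00–10:45, 11:45–13:00, 14:15–15:30, 15:45–16:00.
Ximena free within 10:00–16:30: 12:00–12:30, 14:45–16:30.
Tomás ∩ Sofia: 10:00–10:45, 11:45–12:00, 15:15–15:30, 15:45–16:00.
Tomás ∩ Sofia ∩ Ximena: 15:15–15:30, 15:45–16:00.
Tomás ∩ Sofia ∩ Ximena ∩ Kira: 15:15–15:30, 15:45–16:00.
Total common minutes: 15 + 15 = 30.

30 minutes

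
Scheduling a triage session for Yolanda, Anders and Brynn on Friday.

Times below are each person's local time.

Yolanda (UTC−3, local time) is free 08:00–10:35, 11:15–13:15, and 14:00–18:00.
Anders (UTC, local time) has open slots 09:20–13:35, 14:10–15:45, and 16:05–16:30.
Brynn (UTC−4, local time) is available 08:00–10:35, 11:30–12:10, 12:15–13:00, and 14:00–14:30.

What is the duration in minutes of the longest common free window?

Yolanda → UTC: 11:00–13:35, 14:15–16:15, 17:00–21:00.
Anders → UTC: 09:20–13:35, 14:10–15:45, 16:05–16:30.
Brynn → UTC: 12:00–14:35, 15:30–16:10, 16:15–17:00, 18:00–18:30.
Yolanda ∩ Anders: 11:00–13:35, 14:15–15:45, 16:05–16:15.
Yolanda ∩ Anders ∩ Brynn: 12:00–13:35, 14:15–14:35, 15:30–15:45, 16:05–16:10.
Common window lengths: 95, 20, 15, 5 min; longest is 95.

95 minutes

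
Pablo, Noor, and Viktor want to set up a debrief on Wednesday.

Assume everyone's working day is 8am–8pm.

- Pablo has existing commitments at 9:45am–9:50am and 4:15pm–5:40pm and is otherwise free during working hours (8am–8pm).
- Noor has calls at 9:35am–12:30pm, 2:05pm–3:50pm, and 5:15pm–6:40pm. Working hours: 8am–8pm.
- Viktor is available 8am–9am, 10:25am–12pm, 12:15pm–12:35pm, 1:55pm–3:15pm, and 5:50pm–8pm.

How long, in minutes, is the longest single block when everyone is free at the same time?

Pablo free within 08:00–20:00: 08:00–09:45, 09:50–16:15, 17:40–20:00.
Noor free within 08:00–20:00: 08:00–09:35, 12:30–14:05, 15:50–17:15, 18:40–20:00.
Pablo ∩ Noor: 08:00–09:35, 12:30–14:05, 15:50–16:15, 18:40–20:00.
Pablo ∩ Noor ∩ Viktor: 08:00–09:00, 12:30–12:35, 13:55–14:05, 18:40–20:00.
Common window lengths: 60, 5, 10, 80 min; longest is 80.

80 minutes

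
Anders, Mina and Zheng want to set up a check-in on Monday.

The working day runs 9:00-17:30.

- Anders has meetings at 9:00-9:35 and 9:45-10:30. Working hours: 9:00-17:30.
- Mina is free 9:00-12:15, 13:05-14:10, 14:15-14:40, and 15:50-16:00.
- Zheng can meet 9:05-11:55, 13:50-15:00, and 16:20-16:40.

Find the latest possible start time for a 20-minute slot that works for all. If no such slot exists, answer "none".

14:20

Anders free within 09:00–17:30: 09:35–09:45, 10:30–17:30.
Anders ∩ Mina: 09:35–09:45, 10:30–12:15, 13:05–14:10, 14:15–14:40, 15:50–16:00.
Anders ∩ Mina ∩ Zheng: 09:35–09:45, 10:30–11:55, 13:50–14:10, 14:15–14:40.
Windows ≥ 20 min: 10:30–11:55, 13:50–14:10, 14:15–14:40.
Latest start in the last window 14:15–14:40 is 14:40 − 20 min = 14:20.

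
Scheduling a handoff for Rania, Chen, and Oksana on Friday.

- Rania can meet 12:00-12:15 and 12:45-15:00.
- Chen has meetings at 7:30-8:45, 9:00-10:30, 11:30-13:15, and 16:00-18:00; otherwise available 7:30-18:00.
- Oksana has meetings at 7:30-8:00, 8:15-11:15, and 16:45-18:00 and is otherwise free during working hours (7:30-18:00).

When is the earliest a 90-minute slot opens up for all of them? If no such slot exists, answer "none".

13:15

Chen free within 07:30–18:00: 08:45–09:00, 10:30–11:30, 13:15–16:00.
Oksana free within 07:30–18:00: 08:00–08:15, 11:15–16:45.
Rania ∩ Chen: 13:15–15:00.
Rania ∩ Chen ∩ Oksana: 13:15–15:00.
Windows ≥ 90 min: 13:15–15:00.
Earliest such window starts at 13:15.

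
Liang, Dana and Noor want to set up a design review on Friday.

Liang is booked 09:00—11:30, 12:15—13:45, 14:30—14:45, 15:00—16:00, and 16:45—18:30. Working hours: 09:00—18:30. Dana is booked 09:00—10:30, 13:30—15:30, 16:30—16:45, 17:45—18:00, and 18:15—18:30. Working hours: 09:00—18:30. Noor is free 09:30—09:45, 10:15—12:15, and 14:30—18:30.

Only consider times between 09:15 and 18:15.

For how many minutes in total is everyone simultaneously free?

75 minutes

Liang free within 09:00–18:30: 11:30–12:15, 13:45–14:30, 14:45–15:00, 16:00–16:45.
Dana free within 09:00–18:30: 10:30–13:30, 15:30–16:30, 16:45–17:45, 18:00–18:15.
Liang ∩ Dana: 11:30–12:15, 16:00–16:30.
Liang ∩ Dana ∩ Noor: 11:30–12:15, 16:00–16:30.
Restricted to 09:15–18:15: 11:30–12:15, 16:00–16:30.
Total common minutes: 45 + 30 = 75.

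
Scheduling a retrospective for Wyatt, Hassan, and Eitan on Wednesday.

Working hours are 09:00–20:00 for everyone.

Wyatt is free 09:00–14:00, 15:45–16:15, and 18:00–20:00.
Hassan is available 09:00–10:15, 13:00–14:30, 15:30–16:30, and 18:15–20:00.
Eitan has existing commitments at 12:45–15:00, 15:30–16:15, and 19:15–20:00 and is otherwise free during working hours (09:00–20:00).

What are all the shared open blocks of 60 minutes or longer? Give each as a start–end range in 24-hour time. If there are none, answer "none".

09:00–10:15, 18:15–19:15

Eitan free within 09:00–20:00: 09:00–12:45, 15:00–15:30, 16:15–19:15.
Wyatt ∩ Hassan: 09:00–10:15, 13:00–14:00, 15:45–16:15, 18:15–20:00.
Wyatt ∩ Hassan ∩ Eitan: 09:00–10:15, 18:15–19:15.
Windows ≥ 60 min: 09:00–10:15, 18:15–19:15.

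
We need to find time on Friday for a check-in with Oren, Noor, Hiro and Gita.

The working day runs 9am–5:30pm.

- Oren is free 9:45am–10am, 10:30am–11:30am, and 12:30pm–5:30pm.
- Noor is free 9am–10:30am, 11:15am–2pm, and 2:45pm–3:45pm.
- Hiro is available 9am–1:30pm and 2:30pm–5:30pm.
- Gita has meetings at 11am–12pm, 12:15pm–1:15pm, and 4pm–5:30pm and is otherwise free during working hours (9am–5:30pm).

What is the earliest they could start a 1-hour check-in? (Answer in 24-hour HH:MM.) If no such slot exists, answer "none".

Gita free within 09:00–17:30: 09:00–11:00, 12:00–12:15, 13:15–16:00.
Oren ∩ Noor: 09:45–10:00, 11:15–11:30, 12:30–14:00, 14:45–15:45.
Oren ∩ Noor ∩ Hiro: 09:45–10:00, 11:15–11:30, 12:30–13:30, 14:45–15:45.
Oren ∩ Noor ∩ Hiro ∩ Gita: 09:45–10:00, 13:15–13:30, 14:45–15:45.
Windows ≥ 60 min: 14:45–15:45.
Earliest such window starts at 14:45.

14:45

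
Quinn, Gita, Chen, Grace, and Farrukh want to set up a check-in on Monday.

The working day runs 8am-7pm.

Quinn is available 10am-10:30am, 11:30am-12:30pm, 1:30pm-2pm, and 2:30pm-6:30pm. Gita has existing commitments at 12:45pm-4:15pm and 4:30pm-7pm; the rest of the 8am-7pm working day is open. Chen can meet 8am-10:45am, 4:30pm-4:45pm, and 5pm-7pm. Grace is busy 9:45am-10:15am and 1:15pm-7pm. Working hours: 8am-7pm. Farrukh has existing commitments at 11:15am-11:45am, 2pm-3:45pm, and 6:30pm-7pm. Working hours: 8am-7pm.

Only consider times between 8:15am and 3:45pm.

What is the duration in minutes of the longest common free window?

15 minutes

Gita free within 08:00–19:00: 08:00–12:45, 16:15–16:30.
Grace free within 08:00–19:00: 08:00–09:45, 10:15–13:15.
Farrukh free within 08:00–19:00: 08:00–11:15, 11:45–14:00, 15:45–18:30.
Quinn ∩ Gita: 10:00–10:30, 11:30–12:30, 16:15–16:30.
Quinn ∩ Gita ∩ Chen: 10:00–10:30.
Quinn ∩ Gita ∩ Chen ∩ Grace: 10:15–10:30.
Quinn ∩ Gita ∩ Chen ∩ Grace ∩ Farrukh: 10:15–10:30.
Restricted to 08:15–15:45: 10:15–10:30.
Single common window of 15 minutes.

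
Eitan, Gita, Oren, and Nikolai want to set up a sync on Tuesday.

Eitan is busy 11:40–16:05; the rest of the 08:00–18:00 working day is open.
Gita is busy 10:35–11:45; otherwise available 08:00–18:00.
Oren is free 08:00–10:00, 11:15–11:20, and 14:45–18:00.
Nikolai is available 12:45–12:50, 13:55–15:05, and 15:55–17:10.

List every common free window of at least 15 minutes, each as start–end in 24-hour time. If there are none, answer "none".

Eitan free within 08:00–18:00: 08:00–11:40, 16:05–18:00.
Gita free within 08:00–18:00: 08:00–10:35, 11:45–18:00.
Eitan ∩ Gita: 08:00–10:35, 16:05–18:00.
Eitan ∩ Gita ∩ Oren: 08:00–10:00, 16:05–18:00.
Eitan ∩ Gita ∩ Oren ∩ Nikolai: 16:05–17:10.
Windows ≥ 15 min: 16:05–17:10.

16:05–17:10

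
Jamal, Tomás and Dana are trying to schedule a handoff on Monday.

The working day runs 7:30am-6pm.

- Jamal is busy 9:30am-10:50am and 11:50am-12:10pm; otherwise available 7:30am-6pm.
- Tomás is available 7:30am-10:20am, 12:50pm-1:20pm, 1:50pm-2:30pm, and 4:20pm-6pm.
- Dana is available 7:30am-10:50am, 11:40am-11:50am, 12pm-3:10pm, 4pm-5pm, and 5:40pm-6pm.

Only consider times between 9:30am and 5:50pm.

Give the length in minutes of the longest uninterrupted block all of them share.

Jamal free within 07:30–18:00: 07:30–09:30, 10:50–11:50, 12:10–18:00.
Jamal ∩ Tomás: 07:30–09:30, 12:50–13:20, 13:50–14:30, 16:20–18:00.
Jamal ∩ Tomás ∩ Dana: 07:30–09:30, 12:50–13:20, 13:50–14:30, 16:20–17:00, 17:40–18:00.
Restricted to 09:30–17:50: 12:50–13:20, 13:50–14:30, 16:20–17:00, 17:40–17:50.
Common window lengths: 30, 40, 40, 10 min; longest is 40.

40 minutes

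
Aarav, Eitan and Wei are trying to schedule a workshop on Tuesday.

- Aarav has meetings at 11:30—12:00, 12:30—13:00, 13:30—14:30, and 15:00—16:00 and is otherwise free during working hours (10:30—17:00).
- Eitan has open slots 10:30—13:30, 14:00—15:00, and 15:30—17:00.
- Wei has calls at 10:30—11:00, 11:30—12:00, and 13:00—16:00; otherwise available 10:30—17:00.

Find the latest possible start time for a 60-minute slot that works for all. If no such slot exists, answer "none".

16:00

Aarav free within 10:30–17:00: 10:30–11:30, 12:00–12:30, 13:00–13:30, 14:30–15:00, 16:00–17:00.
Wei free within 10:30–17:00: 11:00–11:30, 12:00–13:00, 16:00–17:00.
Aarav ∩ Eitan: 10:30–11:30, 12:00–12:30, 13:00–13:30, 14:30–15:00, 16:00–17:00.
Aarav ∩ Eitan ∩ Wei: 11:00–11:30, 12:00–12:30, 16:00–17:00.
Windows ≥ 60 min: 16:00–17:00.
Latest start in the last window 16:00–17:00 is 17:00 − 60 min = 16:00.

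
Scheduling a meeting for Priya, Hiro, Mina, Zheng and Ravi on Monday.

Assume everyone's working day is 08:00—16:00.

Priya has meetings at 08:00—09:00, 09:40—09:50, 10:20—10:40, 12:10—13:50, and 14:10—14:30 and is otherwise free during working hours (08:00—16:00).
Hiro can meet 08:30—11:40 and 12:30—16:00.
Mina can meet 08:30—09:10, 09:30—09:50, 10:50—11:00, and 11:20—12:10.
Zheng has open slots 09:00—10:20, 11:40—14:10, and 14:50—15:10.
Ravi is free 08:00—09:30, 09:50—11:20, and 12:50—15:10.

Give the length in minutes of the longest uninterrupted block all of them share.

Priya free within 08:00–16:00: 09:00–09:40, 09:50–10:20, 10:40–12:10, 13:50–14:10, 14:30–16:00.
Priya ∩ Hiro: 09:00–09:40, 09:50–10:20, 10:40–11:40, 13:50–14:10, 14:30–16:00.
Priya ∩ Hiro ∩ Mina: 09:00–09:10, 09:30–09:40, 10:50–11:00, 11:20–11:40.
Priya ∩ Hiro ∩ Mina ∩ Zheng: 09:00–09:10, 09:30–09:40.
Priya ∩ Hiro ∩ Mina ∩ Zheng ∩ Ravi: 09:00–09:10.
Single common window of 10 minutes.

10 minutes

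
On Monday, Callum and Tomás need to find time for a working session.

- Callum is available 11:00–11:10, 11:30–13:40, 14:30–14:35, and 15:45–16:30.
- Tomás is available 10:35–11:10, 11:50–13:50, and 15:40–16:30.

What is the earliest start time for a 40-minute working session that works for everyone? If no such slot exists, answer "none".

Callum ∩ Tomás: 11:00–11:10, 11:50–13:40, 15:45–16:30.
Windows ≥ 40 min: 11:50–13:40, 15:45–16:30.
Earliest such window starts at 11:50.

11:50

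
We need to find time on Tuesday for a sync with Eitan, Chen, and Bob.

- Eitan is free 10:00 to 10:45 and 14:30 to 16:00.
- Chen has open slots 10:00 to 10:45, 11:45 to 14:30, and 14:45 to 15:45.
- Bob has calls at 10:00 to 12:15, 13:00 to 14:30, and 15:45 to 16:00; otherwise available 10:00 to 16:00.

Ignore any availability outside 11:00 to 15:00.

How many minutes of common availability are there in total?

15 minutes

Bob free within 10:00–16:00: 12:15–13:00, 14:30–15:45.
Eitan ∩ Chen: 10:00–10:45, 14:45–15:45.
Eitan ∩ Chen ∩ Bob: 14:45–15:45.
Restricted to 11:00–15:00: 14:45–15:00.
Total common minutes: 15.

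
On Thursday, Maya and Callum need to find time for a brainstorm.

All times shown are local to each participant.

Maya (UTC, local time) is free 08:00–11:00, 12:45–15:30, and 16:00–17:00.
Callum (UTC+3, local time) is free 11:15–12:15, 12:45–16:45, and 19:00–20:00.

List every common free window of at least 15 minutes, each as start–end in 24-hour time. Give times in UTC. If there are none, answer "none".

Maya → UTC: 08:00–11:00, 12:45–15:30, 16:00–17:00.
Callum → UTC: 08:15–09:15, 09:45–13:45, 16:00–17:00.
Maya ∩ Callum: 08:15–09:15, 09:45–11:00, 12:45–13:45, 16:00–17:00.
Windows ≥ 15 min: 08:15–09:15, 09:45–11:00, 12:45–13:45, 16:00–17:00.

08:15–09:15, 09:45–11:00, 12:45–13:45, 16:00–17:00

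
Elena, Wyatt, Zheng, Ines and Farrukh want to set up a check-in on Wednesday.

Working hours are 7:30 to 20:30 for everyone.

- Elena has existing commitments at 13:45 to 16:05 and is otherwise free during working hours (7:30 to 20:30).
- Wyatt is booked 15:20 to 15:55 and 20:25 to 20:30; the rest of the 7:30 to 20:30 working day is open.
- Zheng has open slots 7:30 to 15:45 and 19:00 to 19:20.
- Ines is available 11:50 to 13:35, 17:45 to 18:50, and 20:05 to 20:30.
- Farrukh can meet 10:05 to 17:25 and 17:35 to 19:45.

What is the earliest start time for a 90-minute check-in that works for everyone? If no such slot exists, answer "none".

Elena free within 07:30–20:30: 07:30–13:45, 16:05–20:30.
Wyatt free within 07:30–20:30: 07:30–15:20, 15:55–20:25.
Elena ∩ Wyatt: 07:30–13:45, 16:05–20:25.
Elena ∩ Wyatt ∩ Zheng: 07:30–13:45, 19:00–19:20.
Elena ∩ Wyatt ∩ Zheng ∩ Ines: 11:50–13:35.
Elena ∩ Wyatt ∩ Zheng ∩ Ines ∩ Farrukh: 11:50–13:35.
Windows ≥ 90 min: 11:50–13:35.
Earliest such window starts at 11:50.

11:50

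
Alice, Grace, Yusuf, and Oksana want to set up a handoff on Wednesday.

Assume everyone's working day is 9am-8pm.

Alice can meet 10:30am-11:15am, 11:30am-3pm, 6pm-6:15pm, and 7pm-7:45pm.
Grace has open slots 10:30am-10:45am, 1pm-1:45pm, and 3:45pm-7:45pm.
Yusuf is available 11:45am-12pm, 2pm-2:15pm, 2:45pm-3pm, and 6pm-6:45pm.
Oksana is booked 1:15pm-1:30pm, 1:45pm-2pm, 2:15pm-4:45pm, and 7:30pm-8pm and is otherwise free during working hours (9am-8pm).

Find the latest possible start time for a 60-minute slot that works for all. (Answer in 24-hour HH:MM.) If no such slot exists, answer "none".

Oksana free within 09:00–20:00: 09:00–13:15, 13:30–13:45, 14:00–14:15, 16:45–19:30.
Alice ∩ Grace: 10:30–10:45, 13:00–13:45, 18:00–18:15, 19:00–19:45.
Alice ∩ Grace ∩ Yusuf: 18:00–18:15.
Alice ∩ Grace ∩ Yusuf ∩ Oksana: 18:00–18:15.
Windows ≥ 60 min: (none).

none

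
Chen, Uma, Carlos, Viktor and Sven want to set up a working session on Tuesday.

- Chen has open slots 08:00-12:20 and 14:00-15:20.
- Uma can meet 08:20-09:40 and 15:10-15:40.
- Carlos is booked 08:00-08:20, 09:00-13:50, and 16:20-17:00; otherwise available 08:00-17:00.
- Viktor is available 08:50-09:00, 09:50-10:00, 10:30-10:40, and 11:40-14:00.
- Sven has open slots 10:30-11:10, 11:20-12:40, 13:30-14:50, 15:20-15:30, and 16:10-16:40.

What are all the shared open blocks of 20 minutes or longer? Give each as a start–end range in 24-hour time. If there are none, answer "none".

none

Carlos free within 08:00–17:00: 08:20–09:00, 13:50–16:20.
Chen ∩ Uma: 08:20–09:40, 15:10–15:20.
Chen ∩ Uma ∩ Carlos: 08:20–09:00, 15:10–15:20.
Chen ∩ Uma ∩ Carlos ∩ Viktor: 08:50–09:00.
Chen ∩ Uma ∩ Carlos ∩ Viktor ∩ Sven: (none).
Windows ≥ 20 min: (none).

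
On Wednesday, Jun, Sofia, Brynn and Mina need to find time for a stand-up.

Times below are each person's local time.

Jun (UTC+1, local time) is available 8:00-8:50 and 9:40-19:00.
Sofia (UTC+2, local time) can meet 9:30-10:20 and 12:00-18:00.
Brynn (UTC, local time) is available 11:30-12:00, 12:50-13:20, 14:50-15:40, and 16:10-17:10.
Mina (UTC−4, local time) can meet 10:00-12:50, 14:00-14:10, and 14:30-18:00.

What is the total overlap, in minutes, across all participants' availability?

50 minutes

Jun → UTC: 07:00–07:50, 08:40–18:00.
Sofia → UTC: 07:30–08:20, 10:00–16:00.
Brynn → UTC: 11:30–12:00, 12:50–13:20, 14:50–15:40, 16:10–17:10.
Mina → UTC: 14:00–16:50, 18:00–18:10, 18:30–22:00.
Jun ∩ Sofia: 07:30–07:50, 10:00–16:00.
Jun ∩ Sofia ∩ Brynn: 11:30–12:00, 12:50–13:20, 14:50–15:40.
Jun ∩ Sofia ∩ Brynn ∩ Mina: 14:50–15:40.
Total common minutes: 50.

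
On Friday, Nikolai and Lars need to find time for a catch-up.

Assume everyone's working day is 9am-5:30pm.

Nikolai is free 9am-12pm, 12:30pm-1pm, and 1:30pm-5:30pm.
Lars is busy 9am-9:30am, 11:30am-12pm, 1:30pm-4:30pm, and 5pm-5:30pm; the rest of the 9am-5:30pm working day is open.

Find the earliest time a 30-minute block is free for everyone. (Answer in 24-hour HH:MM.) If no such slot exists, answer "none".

Lars free within 09:00–17:30: 09:30–11:30, 12:00–13:30, 16:30–17:00.
Nikolai ∩ Lars: 09:30–11:30, 12:30–13:00, 16:30–17:00.
Windows ≥ 30 min: 09:30–11:30, 12:30–13:00, 16:30–17:00.
Earliest such window starts at 09:30.

09:30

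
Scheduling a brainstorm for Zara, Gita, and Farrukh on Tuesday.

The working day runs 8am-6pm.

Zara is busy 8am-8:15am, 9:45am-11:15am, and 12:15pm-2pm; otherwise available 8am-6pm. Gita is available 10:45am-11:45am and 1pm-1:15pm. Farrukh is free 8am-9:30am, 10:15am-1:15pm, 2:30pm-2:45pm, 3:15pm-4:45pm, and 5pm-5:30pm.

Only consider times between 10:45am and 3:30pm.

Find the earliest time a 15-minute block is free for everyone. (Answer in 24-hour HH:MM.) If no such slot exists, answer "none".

11:15

Zara free within 08:00–18:00: 08:15–09:45, 11:15–12:15, 14:00–18:00.
Zara ∩ Gita: 11:15–11:45.
Zara ∩ Gita ∩ Farrukh: 11:15–11:45.
Restricted to 10:45–15:30: 11:15–11:45.
Windows ≥ 15 min: 11:15–11:45.
Earliest such window starts at 11:15.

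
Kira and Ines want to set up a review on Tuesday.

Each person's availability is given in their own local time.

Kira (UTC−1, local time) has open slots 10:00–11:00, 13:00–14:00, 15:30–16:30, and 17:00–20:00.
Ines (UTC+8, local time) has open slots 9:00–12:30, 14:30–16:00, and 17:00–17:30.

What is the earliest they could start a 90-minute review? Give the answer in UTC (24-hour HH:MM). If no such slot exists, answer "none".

Kira → UTC: 11:00–12:00, 14:00–15:00, 16:30–17:30, 18:00–21:00.
Ines → UTC: 01:00–04:30, 06:30–08:00, 09:00–09:30.
Kira ∩ Ines: (none).
Windows ≥ 90 min: (none).

none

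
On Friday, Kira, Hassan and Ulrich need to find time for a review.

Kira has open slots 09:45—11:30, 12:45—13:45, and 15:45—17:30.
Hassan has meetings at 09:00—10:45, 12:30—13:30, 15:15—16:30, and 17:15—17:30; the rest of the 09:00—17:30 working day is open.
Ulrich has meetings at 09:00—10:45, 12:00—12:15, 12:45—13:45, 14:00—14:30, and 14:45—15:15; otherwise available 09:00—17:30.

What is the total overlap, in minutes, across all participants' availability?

90 minutes

Hassan free within 09:00–17:30: 10:45–12:30, 13:30–15:15, 16:30–17:15.
Ulrich free within 09:00–17:30: 10:45–12:00, 12:15–12:45, 13:45–14:00, 14:30–14:45, 15:15–17:30.
Kira ∩ Hassan: 10:45–11:30, 13:30–13:45, 16:30–17:15.
Kira ∩ Hassan ∩ Ulrich: 10:45–11:30, 16:30–17:15.
Total common minutes: 45 + 45 = 90.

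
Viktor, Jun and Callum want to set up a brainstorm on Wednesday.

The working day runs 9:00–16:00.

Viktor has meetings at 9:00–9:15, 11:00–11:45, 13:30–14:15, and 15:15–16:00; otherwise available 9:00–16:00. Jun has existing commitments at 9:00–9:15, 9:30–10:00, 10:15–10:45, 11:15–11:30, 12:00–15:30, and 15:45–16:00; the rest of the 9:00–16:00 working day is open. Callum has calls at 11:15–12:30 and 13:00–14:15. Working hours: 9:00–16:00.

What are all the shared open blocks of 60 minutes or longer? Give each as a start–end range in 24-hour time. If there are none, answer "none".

Viktor free within 09:00–16:00: 09:15–11:00, 11:45–13:30, 14:15–15:15.
Jun free within 09:00–16:00: 09:15–09:30, 10:00–10:15, 10:45–11:15, 11:30–12:00, 15:30–15:45.
Callum free within 09:00–16:00: 09:00–11:15, 12:30–13:00, 14:15–16:00.
Viktor ∩ Jun: 09:15–09:30, 10:00–10:15, 10:45–11:00, 11:45–12:00.
Viktor ∩ Jun ∩ Callum: 09:15–09:30, 10:00–10:15, 10:45–11:00.
Windows ≥ 60 min: (none).

none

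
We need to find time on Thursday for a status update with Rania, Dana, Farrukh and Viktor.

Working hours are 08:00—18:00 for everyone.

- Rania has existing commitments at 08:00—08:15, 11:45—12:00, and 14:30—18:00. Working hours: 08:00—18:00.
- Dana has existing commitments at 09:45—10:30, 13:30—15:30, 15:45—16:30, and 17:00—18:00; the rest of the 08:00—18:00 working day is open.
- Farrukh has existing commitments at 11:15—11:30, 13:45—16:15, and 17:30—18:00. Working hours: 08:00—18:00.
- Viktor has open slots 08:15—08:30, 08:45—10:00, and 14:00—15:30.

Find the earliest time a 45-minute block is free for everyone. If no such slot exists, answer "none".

Rania free within 08:00–18:00: 08:15–11:45, 12:00–14:30.
Dana free within 08:00–18:00: 08:00–09:45, 10:30–13:30, 15:30–15:45, 16:30–17:00.
Farrukh free within 08:00–18:00: 08:00–11:15, 11:30–13:45, 16:15–17:30.
Rania ∩ Dana: 08:15–09:45, 10:30–11:45, 12:00–13:30.
Rania ∩ Dana ∩ Farrukh: 08:15–09:45, 10:30–11:15, 11:30–11:45, 12:00–13:30.
Rania ∩ Dana ∩ Farrukh ∩ Viktor: 08:15–08:30, 08:45–09:45.
Windows ≥ 45 min: 08:45–09:45.
Earliest such window starts at 08:45.

08:45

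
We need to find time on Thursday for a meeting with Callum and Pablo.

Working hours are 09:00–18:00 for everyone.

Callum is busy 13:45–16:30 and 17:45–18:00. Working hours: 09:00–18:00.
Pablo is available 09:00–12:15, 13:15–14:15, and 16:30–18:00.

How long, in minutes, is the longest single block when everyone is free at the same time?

Callum free within 09:00–18:00: 09:00–13:45, 16:30–17:45.
Callum ∩ Pablo: 09:00–12:15, 13:15–13:45, 16:30–17:45.
Common window lengths: 195, 30, 75 min; longest is 195.

195 minutes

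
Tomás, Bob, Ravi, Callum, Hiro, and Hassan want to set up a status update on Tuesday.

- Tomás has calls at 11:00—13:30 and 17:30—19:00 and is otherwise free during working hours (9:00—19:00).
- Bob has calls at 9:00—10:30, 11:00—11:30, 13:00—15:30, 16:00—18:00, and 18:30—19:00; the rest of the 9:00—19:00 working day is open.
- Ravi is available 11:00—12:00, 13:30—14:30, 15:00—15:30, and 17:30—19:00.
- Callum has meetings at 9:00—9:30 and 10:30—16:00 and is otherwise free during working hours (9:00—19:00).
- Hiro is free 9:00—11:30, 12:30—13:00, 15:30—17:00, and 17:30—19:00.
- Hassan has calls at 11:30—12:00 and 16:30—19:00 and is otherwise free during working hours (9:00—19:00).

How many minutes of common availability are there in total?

Tomás free within 09:00–19:00: 09:00–11:00, 13:30–17:30.
Bob free within 09:00–19:00: 10:30–11:00, 11:30–13:00, 15:30–16:00, 18:00–18:30.
Callum free within 09:00–19:00: 09:30–10:30, 16:00–19:00.
Hassan free within 09:00–19:00: 09:00–11:30, 12:00–16:30.
Tomás ∩ Bob: 10:30–11:00, 15:30–16:00.
Tomás ∩ Bob ∩ Ravi: (none).
Tomás ∩ Bob ∩ Ravi ∩ Callum: (none).
Tomás ∩ Bob ∩ Ravi ∩ Callum ∩ Hiro: (none).
Tomás ∩ Bob ∩ Ravi ∩ Callum ∩ Hiro ∩ Hassan: (none).
Total common minutes: 0.

0 minutes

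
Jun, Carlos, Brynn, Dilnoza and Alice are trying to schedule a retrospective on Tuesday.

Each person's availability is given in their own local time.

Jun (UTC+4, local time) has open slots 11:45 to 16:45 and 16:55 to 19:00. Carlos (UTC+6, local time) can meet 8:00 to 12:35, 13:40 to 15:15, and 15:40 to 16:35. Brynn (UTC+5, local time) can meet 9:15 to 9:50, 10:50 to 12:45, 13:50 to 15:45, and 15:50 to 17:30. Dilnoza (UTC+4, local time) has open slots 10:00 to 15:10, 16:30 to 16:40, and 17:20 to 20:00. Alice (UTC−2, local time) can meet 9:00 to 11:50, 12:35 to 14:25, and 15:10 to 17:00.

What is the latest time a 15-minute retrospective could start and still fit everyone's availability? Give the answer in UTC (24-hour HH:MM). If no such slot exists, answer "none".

none

Jun → UTC: 07:45–12:45, 12:55–15:00.
Carlos → UTC: 02:00–06:35, 07:40–09:15, 09:40–10:35.
Brynn → UTC: 04:15–04:50, 05:50–07:45, 08:50–10:45, 10:50–12:30.
Dilnoza → UTC: 06:00–11:10, 12:30–12:40, 13:20–16:00.
Alice → UTC: 11:00–13:50, 14:35–16:25, 17:10–19:00.
Jun ∩ Carlos: 07:45–09:15, 09:40–10:35.
Jun ∩ Carlos ∩ Brynn: 08:50–09:15, 09:40–10:35.
Jun ∩ Carlos ∩ Brynn ∩ Dilnoza: 08:50–09:15, 09:40–10:35.
Jun ∩ Carlos ∩ Brynn ∩ Dilnoza ∩ Alice: (none).
Windows ≥ 15 min: (none).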